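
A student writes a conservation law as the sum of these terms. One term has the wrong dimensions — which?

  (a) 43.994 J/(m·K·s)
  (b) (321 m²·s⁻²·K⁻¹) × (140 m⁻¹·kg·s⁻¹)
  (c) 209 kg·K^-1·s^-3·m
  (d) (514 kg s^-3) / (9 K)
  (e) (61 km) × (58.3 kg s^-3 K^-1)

Reduce each to base SI dimensions:
  (a) J·s⁻¹·m⁻¹·K⁻¹ = N·m·s⁻¹·m⁻¹·K⁻¹ = kg·m·s⁻³·K⁻¹
  (b) [m²·s⁻²·K⁻¹] · [kg·m⁻¹·s⁻¹] = kg·m·s⁻³·K⁻¹
  (c) kg·m·s⁻³·K⁻¹
  (d) [kg·s⁻³] / [K] = kg·s⁻³·K⁻¹
  (e) [m] · [kg·s⁻³·K⁻¹] = kg·m·s⁻³·K⁻¹
All reduce to kg·m·s⁻³·K⁻¹ except (d), which is kg·s⁻³·K⁻¹.

(d)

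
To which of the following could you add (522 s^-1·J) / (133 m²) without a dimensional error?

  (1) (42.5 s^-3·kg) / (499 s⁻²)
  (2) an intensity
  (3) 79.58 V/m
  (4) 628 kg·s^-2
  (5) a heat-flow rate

Reference: [kg·m²·s⁻³] / [m²] = kg·s⁻³.
Each option:
  (1) [kg·s⁻³] / [s⁻²] = kg·s⁻¹
  (2) [intensity] = kg·s⁻³  ← same
  (3) V·m⁻¹ = J·C⁻¹·m⁻¹ = kg·m·s⁻³·A⁻¹
  (4) kg·s⁻²
  (5) [heat-flow rate] = kg·m²·s⁻³
Only (2) matches kg·s⁻³.

(2)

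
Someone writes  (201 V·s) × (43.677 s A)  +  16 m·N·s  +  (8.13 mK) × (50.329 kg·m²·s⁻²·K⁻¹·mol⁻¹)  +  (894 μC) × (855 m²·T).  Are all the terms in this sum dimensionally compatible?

No

Work out the base dimensions of each:
  (201 V·s) × (43.677 s A):  [kg·m²·s⁻²·A⁻¹] · [s·A] = kg·m²·s⁻¹
  16 m·N·s:  N·m·s = kg·m·s⁻²·m·s = kg·m²·s⁻¹
  (8.13 mK) × (50.329 kg·m²·s⁻²·K⁻¹·mol⁻¹):  [K] · [kg·m²·s⁻²·K⁻¹·mol⁻¹] = kg·m²·s⁻²·mol⁻¹
  (894 μC) × (855 m²·T):  [s·A] · [kg·m²·s⁻²·A⁻¹] = kg·m²·s⁻¹
The terms do not share a single dimension (kg·m²·s⁻²·mol⁻¹ vs kg·m²·s⁻¹).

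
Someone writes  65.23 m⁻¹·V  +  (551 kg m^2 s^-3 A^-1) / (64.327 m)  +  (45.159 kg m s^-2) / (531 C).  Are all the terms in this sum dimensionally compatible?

Yes

Reduce each to base SI dimensions:
  65.23 m⁻¹·V:  V·m⁻¹ = J·C⁻¹·m⁻¹ = kg·m·s⁻³·A⁻¹
  (551 kg m^2 s^-3 A^-1) / (64.327 m):  [kg·m²·s⁻³·A⁻¹] / [m] = kg·m·s⁻³·A⁻¹
  (45.159 kg m s^-2) / (531 C):  [kg·m·s⁻²] / [s·A] = kg·m·s⁻³·A⁻¹
Every term reduces to kg·m·s⁻³·A⁻¹.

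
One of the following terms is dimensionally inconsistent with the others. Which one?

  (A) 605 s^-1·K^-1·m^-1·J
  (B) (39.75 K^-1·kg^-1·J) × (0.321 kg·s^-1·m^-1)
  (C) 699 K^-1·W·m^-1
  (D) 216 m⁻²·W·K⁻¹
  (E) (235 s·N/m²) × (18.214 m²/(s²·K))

Dimensions:
  (A) J·s⁻¹·m⁻¹·K⁻¹ = N·m·s⁻¹·m⁻¹·K⁻¹ = kg·m·s⁻³·K⁻¹
  (B) [m²·s⁻²·K⁻¹] · [kg·m⁻¹·s⁻¹] = kg·m·s⁻³·K⁻¹
  (C) W·m⁻¹·K⁻¹ = J·s⁻¹·m⁻¹·K⁻¹ = kg·m·s⁻³·K⁻¹
  (D) W·m⁻²·K⁻¹ = J·s⁻¹·m⁻²·K⁻¹ = kg·s⁻³·K⁻¹
  (E) [kg·m⁻¹·s⁻¹] · [m²·s⁻²·K⁻¹] = kg·m·s⁻³·K⁻¹
All reduce to kg·m·s⁻³·K⁻¹ except (D), which is kg·s⁻³·K⁻¹.

(D)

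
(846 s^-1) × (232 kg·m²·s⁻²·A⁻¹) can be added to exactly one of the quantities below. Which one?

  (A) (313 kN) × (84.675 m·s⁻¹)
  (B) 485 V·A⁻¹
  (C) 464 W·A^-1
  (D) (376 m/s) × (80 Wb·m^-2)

(C)

Reference: [s⁻¹] · [kg·m²·s⁻²·A⁻¹] = kg·m²·s⁻³·A⁻¹.
Each option:
  (A) [kg·m·s⁻²] · [m·s⁻¹] = kg·m²·s⁻³
  (B) V·A⁻¹ = J·C⁻¹·A⁻¹ = kg·m²·s⁻³·A⁻²
  (C) W·A⁻¹ = J·s⁻¹·A⁻¹ = kg·m²·s⁻³·A⁻¹  ← same
  (D) [m·s⁻¹] · [kg·s⁻²·A⁻¹] = kg·m·s⁻³·A⁻¹
Only (C) matches kg·m²·s⁻³·A⁻¹.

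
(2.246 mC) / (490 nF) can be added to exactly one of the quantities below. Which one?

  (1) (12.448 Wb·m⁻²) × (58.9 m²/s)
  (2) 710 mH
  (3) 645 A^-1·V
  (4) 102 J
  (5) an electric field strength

Reference: [s·A] / [kg⁻¹·m⁻²·s⁴·A²] = kg·m²·s⁻³·A⁻¹.
Each option:
  (1) [kg·s⁻²·A⁻¹] · [m²·s⁻¹] = kg·m²·s⁻³·A⁻¹  ← same
  (2) H = V·s·A⁻¹ = kg·m²·s⁻²·A⁻²
  (3) V·A⁻¹ = J·C⁻¹·A⁻¹ = kg·m²·s⁻³·A⁻²
  (4) J = N·m = kg·m²·s⁻²
  (5) [electric field strength] = kg·m·s⁻³·A⁻¹
Only (1) matches kg·m²·s⁻³·A⁻¹.

(1)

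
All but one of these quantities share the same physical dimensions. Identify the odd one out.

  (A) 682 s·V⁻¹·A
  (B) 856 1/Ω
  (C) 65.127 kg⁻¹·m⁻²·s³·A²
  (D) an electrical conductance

In SI base units:
  (A) A·s·V⁻¹ = A·s·(J·C⁻¹)⁻¹ = kg⁻¹·m⁻²·s⁴·A²
  (B) Ω⁻¹ = (V·A⁻¹)⁻¹ = kg⁻¹·m⁻²·s³·A²
  (C) kg⁻¹·m⁻²·s³·A²
  (D) [electrical conductance] = kg⁻¹·m⁻²·s³·A²
All reduce to kg⁻¹·m⁻²·s³·A² except (A), which is kg⁻¹·m⁻²·s⁴·A².

(A)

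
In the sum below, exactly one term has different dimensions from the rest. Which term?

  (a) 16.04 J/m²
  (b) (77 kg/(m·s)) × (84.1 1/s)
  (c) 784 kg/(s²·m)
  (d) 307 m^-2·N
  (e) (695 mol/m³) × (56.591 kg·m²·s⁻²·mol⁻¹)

(a)

Work out the base dimensions of each:
  (a) J·m⁻² = N·m·m⁻² = kg·s⁻²
  (b) [kg·m⁻¹·s⁻¹] · [s⁻¹] = kg·m⁻¹·s⁻²
  (c) kg·m⁻¹·s⁻²
  (d) N·m⁻² = kg·m·s⁻²·m⁻² = kg·m⁻¹·s⁻²
  (e) [m⁻³·mol] · [kg·m²·s⁻²·mol⁻¹] = kg·m⁻¹·s⁻²
All reduce to kg·m⁻¹·s⁻² except (a), which is kg·s⁻².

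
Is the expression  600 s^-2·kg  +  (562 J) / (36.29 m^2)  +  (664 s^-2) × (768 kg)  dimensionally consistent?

Yes

Reduce each to base SI dimensions:
  600 s^-2·kg:  kg·s⁻²
  (562 J) / (36.29 m^2):  [kg·m²·s⁻²] / [m²] = kg·s⁻²
  (664 s^-2) × (768 kg):  [s⁻²] · [kg] = kg·s⁻²
Every term reduces to kg·s⁻².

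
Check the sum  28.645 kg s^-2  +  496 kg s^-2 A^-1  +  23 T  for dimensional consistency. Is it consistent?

Reduce each to base SI dimensions:
  28.645 kg s^-2:  kg·s⁻²
  496 kg s^-2 A^-1:  kg·s⁻²·A⁻¹
  23 T:  T = Wb·m⁻² = kg·s⁻²·A⁻¹
The terms do not share a single dimension (kg·s⁻² vs kg·s⁻²·A⁻¹).

No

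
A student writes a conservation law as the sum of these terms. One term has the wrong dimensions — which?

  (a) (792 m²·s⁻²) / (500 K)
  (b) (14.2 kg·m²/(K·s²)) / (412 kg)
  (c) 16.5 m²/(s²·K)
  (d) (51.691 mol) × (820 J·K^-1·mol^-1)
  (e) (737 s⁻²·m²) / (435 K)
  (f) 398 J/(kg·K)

Dimensions:
  (a) [m²·s⁻²] / [K] = m²·s⁻²·K⁻¹
  (b) [kg·m²·s⁻²·K⁻¹] / [kg] = m²·s⁻²·K⁻¹
  (c) m²·s⁻²·K⁻¹
  (d) [mol] · [kg·m²·s⁻²·K⁻¹·mol⁻¹] = kg·m²·s⁻²·K⁻¹
  (e) [m²·s⁻²] / [K] = m²·s⁻²·K⁻¹
  (f) J·kg⁻¹·K⁻¹ = N·m·kg⁻¹·K⁻¹ = m²·s⁻²·K⁻¹
All reduce to m²·s⁻²·K⁻¹ except (d), which is kg·m²·s⁻²·K⁻¹.

(d)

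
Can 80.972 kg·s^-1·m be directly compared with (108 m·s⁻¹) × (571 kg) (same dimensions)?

In SI base units:
  80.972 kg·s^-1·m:  kg·m·s⁻¹
  (108 m·s⁻¹) × (571 kg):  [m·s⁻¹] · [kg] = kg·m·s⁻¹
Both are kg·m·s⁻¹, so they have the same dimensions and can be added.

Yes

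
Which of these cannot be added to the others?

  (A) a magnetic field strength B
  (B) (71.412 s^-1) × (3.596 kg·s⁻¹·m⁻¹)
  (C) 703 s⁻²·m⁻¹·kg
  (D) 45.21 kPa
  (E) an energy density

(A)

Work out the base dimensions of each:
  (A) [magnetic field strength B] = kg·s⁻²·A⁻¹
  (B) [s⁻¹] · [kg·m⁻¹·s⁻¹] = kg·m⁻¹·s⁻²
  (C) kg·m⁻¹·s⁻²
  (D) Pa = N·m⁻² = kg·m⁻¹·s⁻²
  (E) [energy density] = kg·m⁻¹·s⁻²
All reduce to kg·m⁻¹·s⁻² except (A), which is kg·s⁻²·A⁻¹.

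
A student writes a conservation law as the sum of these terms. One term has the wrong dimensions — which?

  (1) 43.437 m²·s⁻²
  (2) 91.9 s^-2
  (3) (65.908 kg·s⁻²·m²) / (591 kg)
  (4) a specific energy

(2)

Dimensions:
  (1) m²·s⁻²
  (2) s⁻²
  (3) [kg·m²·s⁻²] / [kg] = m²·s⁻²
  (4) [specific energy] = m²·s⁻²
All reduce to m²·s⁻² except (2), which is s⁻².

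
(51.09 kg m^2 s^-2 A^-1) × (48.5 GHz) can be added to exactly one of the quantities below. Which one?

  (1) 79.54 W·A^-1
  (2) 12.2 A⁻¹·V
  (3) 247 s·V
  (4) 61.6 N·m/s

(1)

Reference: [kg·m²·s⁻²·A⁻¹] · [s⁻¹] = kg·m²·s⁻³·A⁻¹.
Each option:
  (1) W·A⁻¹ = J·s⁻¹·A⁻¹ = kg·m²·s⁻³·A⁻¹  ← same
  (2) V·A⁻¹ = J·C⁻¹·A⁻¹ = kg·m²·s⁻³·A⁻²
  (3) V·s = J·C⁻¹·s = kg·m²·s⁻²·A⁻¹
  (4) N·m·s⁻¹ = kg·m·s⁻²·m·s⁻¹ = kg·m²·s⁻³
Only (1) matches kg·m²·s⁻³·A⁻¹.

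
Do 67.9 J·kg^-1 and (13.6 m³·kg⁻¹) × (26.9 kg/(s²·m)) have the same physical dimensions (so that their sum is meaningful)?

Work out the base dimensions of each:
  67.9 J·kg^-1:  J·kg⁻¹ = N·m·kg⁻¹ = m²·s⁻²
  (13.6 m³·kg⁻¹) × (26.9 kg/(s²·m)):  [kg⁻¹·m³] · [kg·m⁻¹·s⁻²] = m²·s⁻²
Both are m²·s⁻², so they have the same dimensions and can be added.

Yes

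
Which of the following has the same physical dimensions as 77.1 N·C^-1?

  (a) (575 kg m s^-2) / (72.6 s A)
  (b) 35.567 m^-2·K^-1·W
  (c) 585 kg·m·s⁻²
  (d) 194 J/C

(a)

Reference: N·C⁻¹ = kg·m·s⁻²·(s·A)⁻¹ = kg·m·s⁻³·A⁻¹.
Each option:
  (a) [kg·m·s⁻²] / [s·A] = kg·m·s⁻³·A⁻¹  ← same
  (b) W·m⁻²·K⁻¹ = J·s⁻¹·m⁻²·K⁻¹ = kg·s⁻³·K⁻¹
  (c) kg·m·s⁻²
  (d) J·C⁻¹ = N·m·(s·A)⁻¹ = kg·m²·s⁻³·A⁻¹
Only (a) matches kg·m·s⁻³·A⁻¹.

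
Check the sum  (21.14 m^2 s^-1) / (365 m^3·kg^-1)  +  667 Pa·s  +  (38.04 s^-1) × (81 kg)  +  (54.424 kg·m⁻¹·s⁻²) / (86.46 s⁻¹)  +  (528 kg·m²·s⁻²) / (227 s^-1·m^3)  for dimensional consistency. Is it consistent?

In SI base units:
  (21.14 m^2 s^-1) / (365 m^3·kg^-1):  [m²·s⁻¹] / [kg⁻¹·m³] = kg·m⁻¹·s⁻¹
  667 Pa·s:  Pa·s = N·m⁻²·s = kg·m⁻¹·s⁻¹
  (38.04 s^-1) × (81 kg):  [s⁻¹] · [kg] = kg·s⁻¹
  (54.424 kg·m⁻¹·s⁻²) / (86.46 s⁻¹):  [kg·m⁻¹·s⁻²] / [s⁻¹] = kg·m⁻¹·s⁻¹
  (528 kg·m²·s⁻²) / (227 s^-1·m^3):  [kg·m²·s⁻²] / [m³·s⁻¹] = kg·m⁻¹·s⁻¹
The terms do not share a single dimension (kg·m⁻¹·s⁻¹ vs kg·s⁻¹).

No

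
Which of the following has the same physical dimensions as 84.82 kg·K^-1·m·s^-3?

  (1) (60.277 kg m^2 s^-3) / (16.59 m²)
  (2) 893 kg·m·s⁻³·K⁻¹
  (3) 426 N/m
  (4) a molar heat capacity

(2)

Reference: kg·m·s⁻³·K⁻¹.
Each option:
  (1) [kg·m²·s⁻³] / [m²] = kg·s⁻³
  (2) kg·m·s⁻³·K⁻¹  ← same
  (3) N·m⁻¹ = kg·m·s⁻²·m⁻¹ = kg·s⁻²
  (4) [molar heat capacity] = kg·m²·s⁻²·K⁻¹·mol⁻¹
Only (2) matches kg·m·s⁻³·K⁻¹.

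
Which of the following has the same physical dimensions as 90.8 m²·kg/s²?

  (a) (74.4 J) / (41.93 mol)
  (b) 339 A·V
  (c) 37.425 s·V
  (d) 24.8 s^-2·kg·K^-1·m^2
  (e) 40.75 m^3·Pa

Reference: kg·m²·s⁻².
Each option:
  (a) [kg·m²·s⁻²] / [mol] = kg·m²·s⁻²·mol⁻¹
  (b) V·A = J·C⁻¹·A = kg·m²·s⁻³
  (c) V·s = J·C⁻¹·s = kg·m²·s⁻²·A⁻¹
  (d) kg·m²·s⁻²·K⁻¹
  (e) Pa·m³ = N·m⁻²·m³ = kg·m²·s⁻²  ← same
Only (e) matches kg·m²·s⁻².

(e)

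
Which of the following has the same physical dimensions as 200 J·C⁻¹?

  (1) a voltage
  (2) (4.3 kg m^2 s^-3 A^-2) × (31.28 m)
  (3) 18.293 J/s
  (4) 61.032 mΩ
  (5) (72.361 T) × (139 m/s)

Reference: J·C⁻¹ = N·m·(s·A)⁻¹ = kg·m²·s⁻³·A⁻¹.
Each option:
  (1) [voltage] = kg·m²·s⁻³·A⁻¹  ← same
  (2) [kg·m²·s⁻³·A⁻²] · [m] = kg·m³·s⁻³·A⁻²
  (3) J·s⁻¹ = N·m·s⁻¹ = kg·m²·s⁻³
  (4) Ω = V·A⁻¹ = kg·m²·s⁻³·A⁻²
  (5) [kg·s⁻²·A⁻¹] · [m·s⁻¹] = kg·m·s⁻³·A⁻¹
Only (1) matches kg·m²·s⁻³·A⁻¹.

(1)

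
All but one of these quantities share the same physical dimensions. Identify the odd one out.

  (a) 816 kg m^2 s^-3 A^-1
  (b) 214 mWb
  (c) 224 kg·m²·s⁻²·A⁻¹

(a)

In SI base units:
  (a) kg·m²·s⁻³·A⁻¹
  (b) Wb = V·s = kg·m²·s⁻²·A⁻¹
  (c) kg·m²·s⁻²·A⁻¹
All reduce to kg·m²·s⁻²·A⁻¹ except (a), which is kg·m²·s⁻³·A⁻¹.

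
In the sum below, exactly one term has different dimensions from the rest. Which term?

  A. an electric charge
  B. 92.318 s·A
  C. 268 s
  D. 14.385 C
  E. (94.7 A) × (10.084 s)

Dimensions:
  A. [electric charge] = s·A
  B. A·s = s·A
  C. s
  D. C = s·A
  E. [A] · [s] = s·A
All reduce to s·A except C., which is s.

C.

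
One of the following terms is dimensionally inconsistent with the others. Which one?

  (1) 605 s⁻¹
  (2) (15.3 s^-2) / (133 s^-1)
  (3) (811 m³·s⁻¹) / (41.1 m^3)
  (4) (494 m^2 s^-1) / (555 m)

(4)

Expand each in SI base units:
  (1) s⁻¹
  (2) [s⁻²] / [s⁻¹] = s⁻¹
  (3) [m³·s⁻¹] / [m³] = s⁻¹
  (4) [m²·s⁻¹] / [m] = m·s⁻¹
All reduce to s⁻¹ except (4), which is m·s⁻¹.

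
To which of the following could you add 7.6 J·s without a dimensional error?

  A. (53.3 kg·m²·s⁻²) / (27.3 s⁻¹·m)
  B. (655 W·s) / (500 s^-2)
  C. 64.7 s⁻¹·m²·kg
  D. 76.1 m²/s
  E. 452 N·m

C.

Reference: J·s = N·m·s = kg·m²·s⁻¹.
Each option:
  A. [kg·m²·s⁻²] / [m·s⁻¹] = kg·m·s⁻¹
  B. [kg·m²·s⁻²] / [s⁻²] = kg·m²
  C. kg·m²·s⁻¹  ← same
  D. m²·s⁻¹
  E. N·m = kg·m·s⁻²·m = kg·m²·s⁻²
Only C. matches kg·m²·s⁻¹.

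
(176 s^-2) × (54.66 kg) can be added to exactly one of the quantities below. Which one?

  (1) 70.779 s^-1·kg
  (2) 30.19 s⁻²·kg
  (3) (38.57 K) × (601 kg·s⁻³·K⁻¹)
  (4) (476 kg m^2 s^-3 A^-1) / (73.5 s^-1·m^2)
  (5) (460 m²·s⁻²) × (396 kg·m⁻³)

(2)

Reference: [s⁻²] · [kg] = kg·s⁻².
Each option:
  (1) kg·s⁻¹
  (2) kg·s⁻²  ← same
  (3) [K] · [kg·s⁻³·K⁻¹] = kg·s⁻³
  (4) [kg·m²·s⁻³·A⁻¹] / [m²·s⁻¹] = kg·s⁻²·A⁻¹
  (5) [m²·s⁻²] · [kg·m⁻³] = kg·m⁻¹·s⁻²
Only (2) matches kg·s⁻².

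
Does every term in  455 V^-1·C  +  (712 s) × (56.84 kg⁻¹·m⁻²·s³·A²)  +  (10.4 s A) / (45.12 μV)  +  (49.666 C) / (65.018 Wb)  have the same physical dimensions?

Work out the base dimensions of each:
  455 V^-1·C:  C·V⁻¹ = s·A·(J·C⁻¹)⁻¹ = kg⁻¹·m⁻²·s⁴·A²
  (712 s) × (56.84 kg⁻¹·m⁻²·s³·A²):  [s] · [kg⁻¹·m⁻²·s³·A²] = kg⁻¹·m⁻²·s⁴·A²
  (10.4 s A) / (45.12 μV):  [s·A] / [kg·m²·s⁻³·A⁻¹] = kg⁻¹·m⁻²·s⁴·A²
  (49.666 C) / (65.018 Wb):  [s·A] / [kg·m²·s⁻²·A⁻¹] = kg⁻¹·m⁻²·s³·A²
The terms do not share a single dimension (kg⁻¹·m⁻²·s³·A² vs kg⁻¹·m⁻²·s⁴·A²).

No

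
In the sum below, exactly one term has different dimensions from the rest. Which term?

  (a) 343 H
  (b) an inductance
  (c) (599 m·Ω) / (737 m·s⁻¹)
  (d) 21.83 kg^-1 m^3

(d)

Reduce each to base SI dimensions:
  (a) H = V·s·A⁻¹ = kg·m²·s⁻²·A⁻²
  (b) [inductance] = kg·m²·s⁻²·A⁻²
  (c) [kg·m³·s⁻³·A⁻²] / [m·s⁻¹] = kg·m²·s⁻²·A⁻²
  (d) kg⁻¹·m³
All reduce to kg·m²·s⁻²·A⁻² except (d), which is kg⁻¹·m³.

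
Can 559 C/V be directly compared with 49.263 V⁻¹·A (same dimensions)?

Work out the base dimensions of each:
  559 C/V:  C·V⁻¹ = s·A·(J·C⁻¹)⁻¹ = kg⁻¹·m⁻²·s⁴·A²
  49.263 V⁻¹·A:  A·V⁻¹ = A·(J·C⁻¹)⁻¹ = kg⁻¹·m⁻²·s³·A²
kg⁻¹·m⁻²·s⁴·A² ≠ kg⁻¹·m⁻²·s³·A², so they cannot be added.

No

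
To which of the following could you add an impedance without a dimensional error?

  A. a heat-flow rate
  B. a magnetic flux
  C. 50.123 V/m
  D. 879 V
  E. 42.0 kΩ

Reference: [impedance] = kg·m²·s⁻³·A⁻².
Each option:
  A. [heat-flow rate] = kg·m²·s⁻³
  B. [magnetic flux] = kg·m²·s⁻²·A⁻¹
  C. V·m⁻¹ = J·C⁻¹·m⁻¹ = kg·m·s⁻³·A⁻¹
  D. V = J·C⁻¹ = kg·m²·s⁻³·A⁻¹
  E. Ω = V·A⁻¹ = kg·m²·s⁻³·A⁻²  ← same
Only E. matches kg·m²·s⁻³·A⁻².

E.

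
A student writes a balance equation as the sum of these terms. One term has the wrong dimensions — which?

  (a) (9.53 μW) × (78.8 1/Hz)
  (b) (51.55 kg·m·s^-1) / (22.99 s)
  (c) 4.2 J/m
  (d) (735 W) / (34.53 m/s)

(a)

Expand each in SI base units:
  (a) [kg·m²·s⁻³] · [s] = kg·m²·s⁻²
  (b) [kg·m·s⁻¹] / [s] = kg·m·s⁻²
  (c) J·m⁻¹ = N·m·m⁻¹ = kg·m·s⁻²
  (d) [kg·m²·s⁻³] / [m·s⁻¹] = kg·m·s⁻²
All reduce to kg·m·s⁻² except (a), which is kg·m²·s⁻².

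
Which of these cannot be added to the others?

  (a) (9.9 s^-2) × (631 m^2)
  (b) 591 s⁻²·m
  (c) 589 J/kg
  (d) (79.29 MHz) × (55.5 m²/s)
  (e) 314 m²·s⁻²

In SI base units:
  (a) [s⁻²] · [m²] = m²·s⁻²
  (b) m·s⁻²
  (c) J·kg⁻¹ = N·m·kg⁻¹ = m²·s⁻²
  (d) [s⁻¹] · [m²·s⁻¹] = m²·s⁻²
  (e) m²·s⁻²
All reduce to m²·s⁻² except (b), which is m·s⁻².

(b)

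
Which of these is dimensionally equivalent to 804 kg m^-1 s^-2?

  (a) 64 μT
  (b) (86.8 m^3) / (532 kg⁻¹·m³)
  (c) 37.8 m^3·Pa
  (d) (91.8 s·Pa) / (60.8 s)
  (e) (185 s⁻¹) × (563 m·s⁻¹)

(d)

Reference: kg·m⁻¹·s⁻².
Each option:
  (a) T = Wb·m⁻² = kg·s⁻²·A⁻¹
  (b) [m³] / [kg⁻¹·m³] = kg
  (c) Pa·m³ = N·m⁻²·m³ = kg·m²·s⁻²
  (d) [kg·m⁻¹·s⁻¹] / [s] = kg·m⁻¹·s⁻²  ← same
  (e) [s⁻¹] · [m·s⁻¹] = m·s⁻²
Only (d) matches kg·m⁻¹·s⁻².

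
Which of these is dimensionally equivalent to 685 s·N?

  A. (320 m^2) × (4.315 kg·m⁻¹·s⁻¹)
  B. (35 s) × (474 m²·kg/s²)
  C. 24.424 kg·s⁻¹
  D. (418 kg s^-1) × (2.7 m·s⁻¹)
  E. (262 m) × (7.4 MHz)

Reference: N·s = kg·m·s⁻²·s = kg·m·s⁻¹.
Each option:
  A. [m²] · [kg·m⁻¹·s⁻¹] = kg·m·s⁻¹  ← same
  B. [s] · [kg·m²·s⁻²] = kg·m²·s⁻¹
  C. kg·s⁻¹
  D. [kg·s⁻¹] · [m·s⁻¹] = kg·m·s⁻²
  E. [m] · [s⁻¹] = m·s⁻¹
Only A. matches kg·m·s⁻¹.

A.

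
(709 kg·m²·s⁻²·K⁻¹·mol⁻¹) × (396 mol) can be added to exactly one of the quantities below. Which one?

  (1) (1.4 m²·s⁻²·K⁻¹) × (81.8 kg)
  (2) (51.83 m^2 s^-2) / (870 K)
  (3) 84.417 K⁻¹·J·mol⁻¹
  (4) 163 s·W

Reference: [kg·m²·s⁻²·K⁻¹·mol⁻¹] · [mol] = kg·m²·s⁻²·K⁻¹.
Each option:
  (1) [m²·s⁻²·K⁻¹] · [kg] = kg·m²·s⁻²·K⁻¹  ← same
  (2) [m²·s⁻²] / [K] = m²·s⁻²·K⁻¹
  (3) J·mol⁻¹·K⁻¹ = N·m·mol⁻¹·K⁻¹ = kg·m²·s⁻²·K⁻¹·mol⁻¹
  (4) W·s = J·s⁻¹·s = kg·m²·s⁻²
Only (1) matches kg·m²·s⁻²·K⁻¹.

(1)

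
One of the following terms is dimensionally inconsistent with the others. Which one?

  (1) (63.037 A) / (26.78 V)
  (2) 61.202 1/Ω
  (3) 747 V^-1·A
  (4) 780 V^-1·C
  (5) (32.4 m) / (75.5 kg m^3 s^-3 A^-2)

(4)

Dimensions:
  (1) [A] / [kg·m²·s⁻³·A⁻¹] = kg⁻¹·m⁻²·s³·A²
  (2) Ω⁻¹ = (V·A⁻¹)⁻¹ = kg⁻¹·m⁻²·s³·A²
  (3) A·V⁻¹ = A·(J·C⁻¹)⁻¹ = kg⁻¹·m⁻²·s³·A²
  (4) C·V⁻¹ = s·A·(J·C⁻¹)⁻¹ = kg⁻¹·m⁻²·s⁴·A²
  (5) [m] / [kg·m³·s⁻³·A⁻²] = kg⁻¹·m⁻²·s³·A²
All reduce to kg⁻¹·m⁻²·s³·A² except (4), which is kg⁻¹·m⁻²·s⁴·A².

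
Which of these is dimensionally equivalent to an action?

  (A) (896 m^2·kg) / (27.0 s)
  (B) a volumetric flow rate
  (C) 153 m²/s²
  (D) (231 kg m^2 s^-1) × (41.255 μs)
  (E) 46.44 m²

(A)

Reference: [action] = kg·m²·s⁻¹.
Each option:
  (A) [kg·m²] / [s] = kg·m²·s⁻¹  ← same
  (B) [volumetric flow rate] = m³·s⁻¹
  (C) m²·s⁻²
  (D) [kg·m²·s⁻¹] · [s] = kg·m²
  (E) m²
Only (A) matches kg·m²·s⁻¹.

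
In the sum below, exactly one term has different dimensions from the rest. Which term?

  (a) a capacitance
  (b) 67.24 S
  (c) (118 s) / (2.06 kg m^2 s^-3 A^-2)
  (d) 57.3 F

Work out the base dimensions of each:
  (a) [capacitance] = kg⁻¹·m⁻²·s⁴·A²
  (b) S = Ω⁻¹ = kg⁻¹·m⁻²·s³·A²
  (c) [s] / [kg·m²·s⁻³·A⁻²] = kg⁻¹·m⁻²·s⁴·A²
  (d) F = C·V⁻¹ = kg⁻¹·m⁻²·s⁴·A²
All reduce to kg⁻¹·m⁻²·s⁴·A² except (b), which is kg⁻¹·m⁻²·s³·A².

(b)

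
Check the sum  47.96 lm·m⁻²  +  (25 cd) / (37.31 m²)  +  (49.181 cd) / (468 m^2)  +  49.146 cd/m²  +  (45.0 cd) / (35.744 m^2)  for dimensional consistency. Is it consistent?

Yes

Dimensions:
  47.96 lm·m⁻²:  lm·m⁻² = cd·m⁻² = m⁻²·cd
  (25 cd) / (37.31 m²):  [cd] / [m²] = m⁻²·cd
  (49.181 cd) / (468 m^2):  [cd] / [m²] = m⁻²·cd
  49.146 cd/m²:  cd·m⁻² = m⁻²·cd
  (45.0 cd) / (35.744 m^2):  [cd] / [m²] = m⁻²·cd
Every term reduces to m⁻²·cd.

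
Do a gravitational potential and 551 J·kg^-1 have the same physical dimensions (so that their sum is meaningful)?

Reduce each to base SI dimensions:
  a gravitational potential:  [gravitational potential] = m²·s⁻²
  551 J·kg^-1:  J·kg⁻¹ = N·m·kg⁻¹ = m²·s⁻²
Both are m²·s⁻², so they have the same dimensions and can be added.

Yes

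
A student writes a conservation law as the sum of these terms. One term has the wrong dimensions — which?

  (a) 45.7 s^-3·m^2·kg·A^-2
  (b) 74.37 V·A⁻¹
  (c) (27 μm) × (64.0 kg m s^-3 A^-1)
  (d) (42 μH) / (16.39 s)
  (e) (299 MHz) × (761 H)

(c)

Expand each in SI base units:
  (a) kg·m²·s⁻³·A⁻²
  (b) V·A⁻¹ = J·C⁻¹·A⁻¹ = kg·m²·s⁻³·A⁻²
  (c) [m] · [kg·m·s⁻³·A⁻¹] = kg·m²·s⁻³·A⁻¹
  (d) [kg·m²·s⁻²·A⁻²] / [s] = kg·m²·s⁻³·A⁻²
  (e) [s⁻¹] · [kg·m²·s⁻²·A⁻²] = kg·m²·s⁻³·A⁻²
All reduce to kg·m²·s⁻³·A⁻² except (c), which is kg·m²·s⁻³·A⁻¹.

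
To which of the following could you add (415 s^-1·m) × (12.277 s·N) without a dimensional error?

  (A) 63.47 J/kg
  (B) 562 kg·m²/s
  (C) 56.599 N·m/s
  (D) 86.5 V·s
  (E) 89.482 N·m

Reference: [m·s⁻¹] · [kg·m·s⁻¹] = kg·m²·s⁻².
Each option:
  (A) J·kg⁻¹ = N·m·kg⁻¹ = m²·s⁻²
  (B) kg·m²·s⁻¹
  (C) N·m·s⁻¹ = kg·m·s⁻²·m·s⁻¹ = kg·m²·s⁻³
  (D) V·s = J·C⁻¹·s = kg·m²·s⁻²·A⁻¹
  (E) N·m = kg·m·s⁻²·m = kg·m²·s⁻²  ← same
Only (E) matches kg·m²·s⁻².

(E)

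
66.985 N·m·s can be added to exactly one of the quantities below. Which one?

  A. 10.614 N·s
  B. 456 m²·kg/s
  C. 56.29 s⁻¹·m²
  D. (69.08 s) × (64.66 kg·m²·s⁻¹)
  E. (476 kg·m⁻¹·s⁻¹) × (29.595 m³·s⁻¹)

B.

Reference: N·m·s = kg·m·s⁻²·m·s = kg·m²·s⁻¹.
Each option:
  A. N·s = kg·m·s⁻²·s = kg·m·s⁻¹
  B. kg·m²·s⁻¹  ← same
  C. m²·s⁻¹
  D. [s] · [kg·m²·s⁻¹] = kg·m²
  E. [kg·m⁻¹·s⁻¹] · [m³·s⁻¹] = kg·m²·s⁻²
Only B. matches kg·m²·s⁻¹.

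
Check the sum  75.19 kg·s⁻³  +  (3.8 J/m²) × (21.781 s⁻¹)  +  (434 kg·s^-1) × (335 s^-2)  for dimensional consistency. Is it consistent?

Expand each in SI base units:
  75.19 kg·s⁻³:  kg·s⁻³
  (3.8 J/m²) × (21.781 s⁻¹):  [kg·s⁻²] · [s⁻¹] = kg·s⁻³
  (434 kg·s^-1) × (335 s^-2):  [kg·s⁻¹] · [s⁻²] = kg·s⁻³
Every term reduces to kg·s⁻³.

Yes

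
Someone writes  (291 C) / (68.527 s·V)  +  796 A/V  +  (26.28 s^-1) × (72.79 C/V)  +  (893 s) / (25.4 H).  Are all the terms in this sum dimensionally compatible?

Yes

In SI base units:
  (291 C) / (68.527 s·V):  [s·A] / [kg·m²·s⁻²·A⁻¹] = kg⁻¹·m⁻²·s³·A²
  796 A/V:  A·V⁻¹ = A·(J·C⁻¹)⁻¹ = kg⁻¹·m⁻²·s³·A²
  (26.28 s^-1) × (72.79 C/V):  [s⁻¹] · [kg⁻¹·m⁻²·s⁴·A²] = kg⁻¹·m⁻²·s³·A²
  (893 s) / (25.4 H):  [s] / [kg·m²·s⁻²·A⁻²] = kg⁻¹·m⁻²·s³·A²
Every term reduces to kg⁻¹·m⁻²·s³·A².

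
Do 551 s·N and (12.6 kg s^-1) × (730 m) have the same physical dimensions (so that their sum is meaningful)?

In SI base units:
  551 s·N:  N·s = kg·m·s⁻²·s = kg·m·s⁻¹
  (12.6 kg s^-1) × (730 m):  [kg·s⁻¹] · [m] = kg·m·s⁻¹
Both are kg·m·s⁻¹, so they have the same dimensions and can be added.

Yes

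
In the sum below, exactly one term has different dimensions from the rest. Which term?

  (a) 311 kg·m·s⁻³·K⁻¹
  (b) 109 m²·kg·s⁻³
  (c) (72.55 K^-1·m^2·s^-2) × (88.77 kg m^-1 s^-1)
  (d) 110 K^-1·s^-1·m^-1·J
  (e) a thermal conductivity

Reduce each to base SI dimensions:
  (a) kg·m·s⁻³·K⁻¹
  (b) kg·m²·s⁻³
  (c) [m²·s⁻²·K⁻¹] · [kg·m⁻¹·s⁻¹] = kg·m·s⁻³·K⁻¹
  (d) J·s⁻¹·m⁻¹·K⁻¹ = N·m·s⁻¹·m⁻¹·K⁻¹ = kg·m·s⁻³·K⁻¹
  (e) [thermal conductivity] = kg·m·s⁻³·K⁻¹
All reduce to kg·m·s⁻³·K⁻¹ except (b), which is kg·m²·s⁻³.

(b)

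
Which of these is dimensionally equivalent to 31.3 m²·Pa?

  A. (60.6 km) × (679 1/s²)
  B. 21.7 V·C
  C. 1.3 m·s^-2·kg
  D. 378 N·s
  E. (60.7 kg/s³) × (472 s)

Reference: Pa·m² = N·m⁻²·m² = kg·m·s⁻².
Each option:
  A. [m] · [s⁻²] = m·s⁻²
  B. C·V = s·A·J·C⁻¹ = kg·m²·s⁻²
  C. kg·m·s⁻²  ← same
  D. N·s = kg·m·s⁻²·s = kg·m·s⁻¹
  E. [kg·s⁻³] · [s] = kg·s⁻²
Only C. matches kg·m·s⁻².

C.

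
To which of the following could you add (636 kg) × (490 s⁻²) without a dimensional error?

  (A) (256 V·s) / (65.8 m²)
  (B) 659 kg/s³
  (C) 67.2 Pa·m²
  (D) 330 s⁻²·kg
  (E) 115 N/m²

(D)

Reference: [kg] · [s⁻²] = kg·s⁻².
Each option:
  (A) [kg·m²·s⁻²·A⁻¹] / [m²] = kg·s⁻²·A⁻¹
  (B) kg·s⁻³
  (C) Pa·m² = N·m⁻²·m² = kg·m·s⁻²
  (D) kg·s⁻²  ← same
  (E) N·m⁻² = kg·m·s⁻²·m⁻² = kg·m⁻¹·s⁻²
Only (D) matches kg·s⁻².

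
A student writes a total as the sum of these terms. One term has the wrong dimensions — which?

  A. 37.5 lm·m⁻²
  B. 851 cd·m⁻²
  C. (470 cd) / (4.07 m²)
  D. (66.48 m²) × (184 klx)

In SI base units:
  A. lm·m⁻² = cd·m⁻² = m⁻²·cd
  B. cd·m⁻² = m⁻²·cd
  C. [cd] / [m²] = m⁻²·cd
  D. [m²] · [m⁻²·cd] = cd
All reduce to m⁻²·cd except D., which is cd.

D.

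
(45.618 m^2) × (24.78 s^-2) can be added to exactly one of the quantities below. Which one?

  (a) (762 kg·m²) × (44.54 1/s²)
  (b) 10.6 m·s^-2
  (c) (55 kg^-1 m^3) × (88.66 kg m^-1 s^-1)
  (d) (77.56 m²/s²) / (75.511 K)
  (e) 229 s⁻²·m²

(e)

Reference: [m²] · [s⁻²] = m²·s⁻².
Each option:
  (a) [kg·m²] · [s⁻²] = kg·m²·s⁻²
  (b) m·s⁻²
  (c) [kg⁻¹·m³] · [kg·m⁻¹·s⁻¹] = m²·s⁻¹
  (d) [m²·s⁻²] / [K] = m²·s⁻²·K⁻¹
  (e) m²·s⁻²  ← same
Only (e) matches m²·s⁻².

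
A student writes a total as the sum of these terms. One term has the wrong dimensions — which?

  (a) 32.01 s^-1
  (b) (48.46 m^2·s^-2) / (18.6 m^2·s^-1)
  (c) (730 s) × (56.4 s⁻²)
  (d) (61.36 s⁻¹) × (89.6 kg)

In SI base units:
  (a) s⁻¹
  (b) [m²·s⁻²] / [m²·s⁻¹] = s⁻¹
  (c) [s] · [s⁻²] = s⁻¹
  (d) [s⁻¹] · [kg] = kg·s⁻¹
All reduce to s⁻¹ except (d), which is kg·s⁻¹.

(d)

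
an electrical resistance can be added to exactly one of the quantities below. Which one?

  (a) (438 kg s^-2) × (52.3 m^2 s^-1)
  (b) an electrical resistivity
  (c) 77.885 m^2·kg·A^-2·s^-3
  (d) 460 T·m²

Reference: [electrical resistance] = kg·m²·s⁻³·A⁻².
Each option:
  (a) [kg·s⁻²] · [m²·s⁻¹] = kg·m²·s⁻³
  (b) [electrical resistivity] = kg·m³·s⁻³·A⁻²
  (c) kg·m²·s⁻³·A⁻²  ← same
  (d) T·m² = Wb·m⁻²·m² = kg·m²·s⁻²·A⁻¹
Only (c) matches kg·m²·s⁻³·A⁻².

(c)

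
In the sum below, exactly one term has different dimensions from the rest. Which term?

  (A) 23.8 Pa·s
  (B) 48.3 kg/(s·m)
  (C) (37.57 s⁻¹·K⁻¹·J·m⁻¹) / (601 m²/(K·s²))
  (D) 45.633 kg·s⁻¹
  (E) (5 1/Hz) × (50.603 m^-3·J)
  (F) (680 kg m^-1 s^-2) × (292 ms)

Work out the base dimensions of each:
  (A) Pa·s = N·m⁻²·s = kg·m⁻¹·s⁻¹
  (B) kg·m⁻¹·s⁻¹
  (C) [kg·m·s⁻³·K⁻¹] / [m²·s⁻²·K⁻¹] = kg·m⁻¹·s⁻¹
  (D) kg·s⁻¹
  (E) [s] · [kg·m⁻¹·s⁻²] = kg·m⁻¹·s⁻¹
  (F) [kg·m⁻¹·s⁻²] · [s] = kg·m⁻¹·s⁻¹
All reduce to kg·m⁻¹·s⁻¹ except (D), which is kg·s⁻¹.

(D)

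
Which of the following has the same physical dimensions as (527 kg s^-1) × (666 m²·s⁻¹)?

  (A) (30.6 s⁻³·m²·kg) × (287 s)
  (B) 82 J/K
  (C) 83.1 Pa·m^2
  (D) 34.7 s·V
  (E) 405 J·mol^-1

(A)

Reference: [kg·s⁻¹] · [m²·s⁻¹] = kg·m²·s⁻².
Each option:
  (A) [kg·m²·s⁻³] · [s] = kg·m²·s⁻²  ← same
  (B) J·K⁻¹ = N·m·K⁻¹ = kg·m²·s⁻²·K⁻¹
  (C) Pa·m² = N·m⁻²·m² = kg·m·s⁻²
  (D) V·s = J·C⁻¹·s = kg·m²·s⁻²·A⁻¹
  (E) J·mol⁻¹ = N·m·mol⁻¹ = kg·m²·s⁻²·mol⁻¹
Only (A) matches kg·m²·s⁻².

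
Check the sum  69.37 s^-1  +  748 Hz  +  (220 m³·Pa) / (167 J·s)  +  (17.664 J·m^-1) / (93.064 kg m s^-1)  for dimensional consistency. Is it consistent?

Yes

Expand each in SI base units:
  69.37 s^-1:  s⁻¹
  748 Hz:  Hz = s⁻¹
  (220 m³·Pa) / (167 J·s):  [kg·m²·s⁻²] / [kg·m²·s⁻¹] = s⁻¹
  (17.664 J·m^-1) / (93.064 kg m s^-1):  [kg·m·s⁻²] / [kg·m·s⁻¹] = s⁻¹
Every term reduces to s⁻¹.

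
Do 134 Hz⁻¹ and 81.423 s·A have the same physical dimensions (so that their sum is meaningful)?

No

Expand each in SI base units:
  134 Hz⁻¹:  Hz⁻¹ = (s⁻¹)⁻¹ = s
  81.423 s·A:  A·s = s·A
s ≠ s·A, so they cannot be added.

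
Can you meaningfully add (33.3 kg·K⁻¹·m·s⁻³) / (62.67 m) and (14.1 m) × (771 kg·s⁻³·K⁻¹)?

No

Work out the base dimensions of each:
  (33.3 kg·K⁻¹·m·s⁻³) / (62.67 m):  [kg·m·s⁻³·K⁻¹] / [m] = kg·s⁻³·K⁻¹
  (14.1 m) × (771 kg·s⁻³·K⁻¹):  [m] · [kg·s⁻³·K⁻¹] = kg·m·s⁻³·K⁻¹
kg·s⁻³·K⁻¹ ≠ kg·m·s⁻³·K⁻¹, so they cannot be added.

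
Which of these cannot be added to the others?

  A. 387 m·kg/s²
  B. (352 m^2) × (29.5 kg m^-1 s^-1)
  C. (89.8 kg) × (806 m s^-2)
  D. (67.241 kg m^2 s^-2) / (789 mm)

B.

Expand each in SI base units:
  A. kg·m·s⁻²
  B. [m²] · [kg·m⁻¹·s⁻¹] = kg·m·s⁻¹
  C. [kg] · [m·s⁻²] = kg·m·s⁻²
  D. [kg·m²·s⁻²] / [m] = kg·m·s⁻²
All reduce to kg·m·s⁻² except B., which is kg·m·s⁻¹.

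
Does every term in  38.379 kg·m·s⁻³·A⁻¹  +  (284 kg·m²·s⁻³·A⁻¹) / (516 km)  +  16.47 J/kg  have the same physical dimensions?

Work out the base dimensions of each:
  38.379 kg·m·s⁻³·A⁻¹:  kg·m·s⁻³·A⁻¹
  (284 kg·m²·s⁻³·A⁻¹) / (516 km):  [kg·m²·s⁻³·A⁻¹] / [m] = kg·m·s⁻³·A⁻¹
  16.47 J/kg:  J·kg⁻¹ = N·m·kg⁻¹ = m²·s⁻²
The terms do not share a single dimension (kg·m·s⁻³·A⁻¹ vs m²·s⁻²).

No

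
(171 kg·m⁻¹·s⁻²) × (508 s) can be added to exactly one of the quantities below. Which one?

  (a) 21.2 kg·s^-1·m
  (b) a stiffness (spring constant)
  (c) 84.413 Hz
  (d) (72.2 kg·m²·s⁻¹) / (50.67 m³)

(d)

Reference: [kg·m⁻¹·s⁻²] · [s] = kg·m⁻¹·s⁻¹.
Each option:
  (a) kg·m·s⁻¹
  (b) [stiffness (spring constant)] = kg·s⁻²
  (c) Hz = s⁻¹
  (d) [kg·m²·s⁻¹] / [m³] = kg·m⁻¹·s⁻¹  ← same
Only (d) matches kg·m⁻¹·s⁻¹.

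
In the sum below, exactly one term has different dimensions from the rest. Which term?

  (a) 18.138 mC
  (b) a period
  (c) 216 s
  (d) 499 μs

Expand each in SI base units:
  (a) C = s·A
  (b) [period] = s
  (c) s
  (d) s
All reduce to s except (a), which is s·A.

(a)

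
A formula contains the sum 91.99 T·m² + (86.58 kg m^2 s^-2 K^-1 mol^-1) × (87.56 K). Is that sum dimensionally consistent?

No

Expand each in SI base units:
  91.99 T·m²:  T·m² = Wb·m⁻²·m² = kg·m²·s⁻²·A⁻¹
  (86.58 kg m^2 s^-2 K^-1 mol^-1) × (87.56 K):  [kg·m²·s⁻²·K⁻¹·mol⁻¹] · [K] = kg·m²·s⁻²·mol⁻¹
kg·m²·s⁻²·A⁻¹ ≠ kg·m²·s⁻²·mol⁻¹, so they cannot be added.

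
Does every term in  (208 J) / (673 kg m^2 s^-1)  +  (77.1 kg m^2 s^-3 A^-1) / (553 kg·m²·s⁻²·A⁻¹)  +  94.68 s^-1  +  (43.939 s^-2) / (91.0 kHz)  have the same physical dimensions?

In SI base units:
  (208 J) / (673 kg m^2 s^-1):  [kg·m²·s⁻²] / [kg·m²·s⁻¹] = s⁻¹
  (77.1 kg m^2 s^-3 A^-1) / (553 kg·m²·s⁻²·A⁻¹):  [kg·m²·s⁻³·A⁻¹] / [kg·m²·s⁻²·A⁻¹] = s⁻¹
  94.68 s^-1:  s⁻¹
  (43.939 s^-2) / (91.0 kHz):  [s⁻²] / [s⁻¹] = s⁻¹
Every term reduces to s⁻¹.

Yes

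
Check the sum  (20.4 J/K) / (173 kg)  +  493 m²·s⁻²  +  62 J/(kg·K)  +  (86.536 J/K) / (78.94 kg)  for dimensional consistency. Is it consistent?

No

Dimensions:
  (20.4 J/K) / (173 kg):  [kg·m²·s⁻²·K⁻¹] / [kg] = m²·s⁻²·K⁻¹
  493 m²·s⁻²:  m²·s⁻²
  62 J/(kg·K):  J·kg⁻¹·K⁻¹ = N·m·kg⁻¹·K⁻¹ = m²·s⁻²·K⁻¹
  (86.536 J/K) / (78.94 kg):  [kg·m²·s⁻²·K⁻¹] / [kg] = m²·s⁻²·K⁻¹
The terms do not share a single dimension (m²·s⁻² vs m²·s⁻²·K⁻¹).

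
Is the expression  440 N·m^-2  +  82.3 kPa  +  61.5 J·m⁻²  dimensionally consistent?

No

Reduce each to base SI dimensions:
  440 N·m^-2:  N·m⁻² = kg·m·s⁻²·m⁻² = kg·m⁻¹·s⁻²
  82.3 kPa:  Pa = N·m⁻² = kg·m⁻¹·s⁻²
  61.5 J·m⁻²:  J·m⁻² = N·m·m⁻² = kg·s⁻²
The terms do not share a single dimension (kg·m⁻¹·s⁻² vs kg·s⁻²).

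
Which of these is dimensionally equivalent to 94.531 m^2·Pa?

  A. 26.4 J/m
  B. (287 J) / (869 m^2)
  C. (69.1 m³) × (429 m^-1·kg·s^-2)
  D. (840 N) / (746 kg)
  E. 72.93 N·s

A.

Reference: Pa·m² = N·m⁻²·m² = kg·m·s⁻².
Each option:
  A. J·m⁻¹ = N·m·m⁻¹ = kg·m·s⁻²  ← same
  B. [kg·m²·s⁻²] / [m²] = kg·s⁻²
  C. [m³] · [kg·m⁻¹·s⁻²] = kg·m²·s⁻²
  D. [kg·m·s⁻²] / [kg] = m·s⁻²
  E. N·s = kg·m·s⁻²·s = kg·m·s⁻¹
Only A. matches kg·m·s⁻².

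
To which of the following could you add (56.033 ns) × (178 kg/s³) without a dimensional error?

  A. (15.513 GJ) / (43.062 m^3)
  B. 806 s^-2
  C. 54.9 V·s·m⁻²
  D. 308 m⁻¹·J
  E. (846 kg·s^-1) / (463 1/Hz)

Reference: [s] · [kg·s⁻³] = kg·s⁻².
Each option:
  A. [kg·m²·s⁻²] / [m³] = kg·m⁻¹·s⁻²
  B. s⁻²
  C. V·s·m⁻² = J·C⁻¹·s·m⁻² = kg·s⁻²·A⁻¹
  D. J·m⁻¹ = N·m·m⁻¹ = kg·m·s⁻²
  E. [kg·s⁻¹] / [s] = kg·s⁻²  ← same
Only E. matches kg·s⁻².

E.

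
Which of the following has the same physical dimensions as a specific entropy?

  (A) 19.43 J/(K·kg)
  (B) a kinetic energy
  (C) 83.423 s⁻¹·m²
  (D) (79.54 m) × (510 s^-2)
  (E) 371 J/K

Reference: [specific entropy] = m²·s⁻²·K⁻¹.
Each option:
  (A) J·kg⁻¹·K⁻¹ = N·m·kg⁻¹·K⁻¹ = m²·s⁻²·K⁻¹  ← same
  (B) [kinetic energy] = kg·m²·s⁻²
  (C) m²·s⁻¹
  (D) [m] · [s⁻²] = m·s⁻²
  (E) J·K⁻¹ = N·m·K⁻¹ = kg·m²·s⁻²·K⁻¹
Only (A) matches m²·s⁻²·K⁻¹.

(A)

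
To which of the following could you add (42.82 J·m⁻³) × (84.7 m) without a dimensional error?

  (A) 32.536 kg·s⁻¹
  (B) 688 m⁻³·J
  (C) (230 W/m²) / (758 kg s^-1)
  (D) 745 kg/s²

Reference: [kg·m⁻¹·s⁻²] · [m] = kg·s⁻².
Each option:
  (A) kg·s⁻¹
  (B) J·m⁻³ = N·m·m⁻³ = kg·m⁻¹·s⁻²
  (C) [kg·s⁻³] / [kg·s⁻¹] = s⁻²
  (D) kg·s⁻²  ← same
Only (D) matches kg·s⁻².

(D)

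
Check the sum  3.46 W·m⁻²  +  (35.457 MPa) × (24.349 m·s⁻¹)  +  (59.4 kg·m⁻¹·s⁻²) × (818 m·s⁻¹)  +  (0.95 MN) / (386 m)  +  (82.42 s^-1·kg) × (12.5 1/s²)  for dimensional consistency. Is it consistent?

No

Work out the base dimensions of each:
  3.46 W·m⁻²:  W·m⁻² = J·s⁻¹·m⁻² = kg·s⁻³
  (35.457 MPa) × (24.349 m·s⁻¹):  [kg·m⁻¹·s⁻²] · [m·s⁻¹] = kg·s⁻³
  (59.4 kg·m⁻¹·s⁻²) × (818 m·s⁻¹):  [kg·m⁻¹·s⁻²] · [m·s⁻¹] = kg·s⁻³
  (0.95 MN) / (386 m):  [kg·m·s⁻²] / [m] = kg·s⁻²
  (82.42 s^-1·kg) × (12.5 1/s²):  [kg·s⁻¹] · [s⁻²] = kg·s⁻³
The terms do not share a single dimension (kg·s⁻² vs kg·s⁻³).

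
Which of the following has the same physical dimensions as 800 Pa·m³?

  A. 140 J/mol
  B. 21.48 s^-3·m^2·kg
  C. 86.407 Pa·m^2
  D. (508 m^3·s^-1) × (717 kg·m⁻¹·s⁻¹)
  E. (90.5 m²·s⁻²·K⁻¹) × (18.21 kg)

D.

Reference: Pa·m³ = N·m⁻²·m³ = kg·m²·s⁻².
Each option:
  A. J·mol⁻¹ = N·m·mol⁻¹ = kg·m²·s⁻²·mol⁻¹
  B. kg·m²·s⁻³
  C. Pa·m² = N·m⁻²·m² = kg·m·s⁻²
  D. [m³·s⁻¹] · [kg·m⁻¹·s⁻¹] = kg·m²·s⁻²  ← same
  E. [m²·s⁻²·K⁻¹] · [kg] = kg·m²·s⁻²·K⁻¹
Only D. matches kg·m²·s⁻².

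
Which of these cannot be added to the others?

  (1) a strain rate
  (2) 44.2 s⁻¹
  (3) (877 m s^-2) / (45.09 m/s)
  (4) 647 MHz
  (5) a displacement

(5)

Expand each in SI base units:
  (1) [strain rate] = s⁻¹
  (2) s⁻¹
  (3) [m·s⁻²] / [m·s⁻¹] = s⁻¹
  (4) Hz = s⁻¹
  (5) [displacement] = m
All reduce to s⁻¹ except (5), which is m.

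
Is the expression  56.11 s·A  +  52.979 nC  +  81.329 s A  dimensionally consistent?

Work out the base dimensions of each:
  56.11 s·A:  A·s = s·A
  52.979 nC:  C = s·A
  81.329 s A:  s·A
Every term reduces to s·A.

Yes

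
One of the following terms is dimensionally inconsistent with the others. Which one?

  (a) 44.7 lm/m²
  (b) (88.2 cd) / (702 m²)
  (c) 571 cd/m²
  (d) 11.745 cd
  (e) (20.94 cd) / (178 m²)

Dimensions:
  (a) lm·m⁻² = cd·m⁻² = m⁻²·cd
  (b) [cd] / [m²] = m⁻²·cd
  (c) cd·m⁻² = m⁻²·cd
  (d) cd
  (e) [cd] / [m²] = m⁻²·cd
All reduce to m⁻²·cd except (d), which is cd.

(d)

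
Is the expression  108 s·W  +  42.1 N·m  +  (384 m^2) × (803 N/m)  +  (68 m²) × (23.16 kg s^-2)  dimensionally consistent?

In SI base units:
  108 s·W:  W·s = J·s⁻¹·s = kg·m²·s⁻²
  42.1 N·m:  N·m = kg·m·s⁻²·m = kg·m²·s⁻²
  (384 m^2) × (803 N/m):  [m²] · [kg·s⁻²] = kg·m²·s⁻²
  (68 m²) × (23.16 kg s^-2):  [m²] · [kg·s⁻²] = kg·m²·s⁻²
Every term reduces to kg·m²·s⁻².

Yes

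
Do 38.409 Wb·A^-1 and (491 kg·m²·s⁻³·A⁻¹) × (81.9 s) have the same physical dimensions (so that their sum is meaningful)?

Work out the base dimensions of each:
  38.409 Wb·A^-1:  Wb·A⁻¹ = V·s·A⁻¹ = kg·m²·s⁻²·A⁻²
  (491 kg·m²·s⁻³·A⁻¹) × (81.9 s):  [kg·m²·s⁻³·A⁻¹] · [s] = kg·m²·s⁻²·A⁻¹
kg·m²·s⁻²·A⁻² ≠ kg·m²·s⁻²·A⁻¹, so they cannot be added.

No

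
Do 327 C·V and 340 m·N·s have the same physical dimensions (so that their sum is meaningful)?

No

Reduce each to base SI dimensions:
  327 C·V:  C·V = s·A·J·C⁻¹ = kg·m²·s⁻²
  340 m·N·s:  N·m·s = kg·m·s⁻²·m·s = kg·m²·s⁻¹
kg·m²·s⁻² ≠ kg·m²·s⁻¹, so they cannot be added.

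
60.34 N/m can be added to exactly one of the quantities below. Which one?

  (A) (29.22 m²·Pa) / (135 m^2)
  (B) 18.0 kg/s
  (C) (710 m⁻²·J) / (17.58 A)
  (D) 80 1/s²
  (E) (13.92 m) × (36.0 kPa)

(E)

Reference: N·m⁻¹ = kg·m·s⁻²·m⁻¹ = kg·s⁻².
Each option:
  (A) [kg·m·s⁻²] / [m²] = kg·m⁻¹·s⁻²
  (B) kg·s⁻¹
  (C) [kg·s⁻²] / [A] = kg·s⁻²·A⁻¹
  (D) s⁻²
  (E) [m] · [kg·m⁻¹·s⁻²] = kg·s⁻²  ← same
Only (E) matches kg·s⁻².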